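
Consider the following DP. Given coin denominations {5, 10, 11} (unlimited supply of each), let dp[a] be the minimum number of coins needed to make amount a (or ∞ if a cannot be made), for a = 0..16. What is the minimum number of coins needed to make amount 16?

 a  0  1  2  3  4  5  6  7  8  9 10 11 12 13 14 15 16
dp  0  -  -  -  -  1  -  -  -  -  1  1  -  -  -  2  2
(- denotes ∞ / unreachable)

2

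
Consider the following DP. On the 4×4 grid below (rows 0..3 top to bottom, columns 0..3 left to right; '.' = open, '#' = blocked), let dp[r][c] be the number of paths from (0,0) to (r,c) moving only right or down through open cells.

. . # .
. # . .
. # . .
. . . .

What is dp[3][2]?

r\c   0   1   2   3
  0   1   1   0   0
  1   1   0   0   0
  2   1   0   0   0
  3   1   1   1   1

1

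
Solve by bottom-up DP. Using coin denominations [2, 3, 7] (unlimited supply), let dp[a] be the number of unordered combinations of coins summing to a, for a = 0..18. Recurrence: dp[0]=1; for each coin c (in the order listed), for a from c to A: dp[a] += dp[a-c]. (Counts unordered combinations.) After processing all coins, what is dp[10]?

after  coin     0     1     2     3     4     5     6     7     8     9    10    11    12    13    14    15    16    17    18
          2     1     0     1     0     1     0     1     0     1     0     1     0     1     0     1     0     1     0     1
          3     1     0     1     1     1     1     2     1     2     2     2     2     3     2     3     3     3     3     4
          7     1     0     1     1     1     1     2     2     2     3     3     3     4     4     5     5     6     6     7

3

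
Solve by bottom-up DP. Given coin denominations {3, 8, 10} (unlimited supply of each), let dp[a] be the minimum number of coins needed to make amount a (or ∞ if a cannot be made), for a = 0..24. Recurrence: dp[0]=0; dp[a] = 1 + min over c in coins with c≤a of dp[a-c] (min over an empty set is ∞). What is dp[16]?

2

 a  0  1  2  3  4  5  6  7  8  9 10 11 12 13 14 15 16 17 18 19 20 21 22 23 24
dp  0  -  -  1  -  -  2  -  1  3  1  2  4  2  3  5  2  4  2  3  2  3  4  3  3
(- denotes ∞ / unreachable)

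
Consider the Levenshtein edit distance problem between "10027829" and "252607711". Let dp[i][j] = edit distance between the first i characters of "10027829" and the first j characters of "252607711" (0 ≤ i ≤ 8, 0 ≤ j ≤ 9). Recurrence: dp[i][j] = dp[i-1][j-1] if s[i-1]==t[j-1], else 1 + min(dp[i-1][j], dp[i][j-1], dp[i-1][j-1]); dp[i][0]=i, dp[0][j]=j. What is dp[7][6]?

   ''  2  5  2  6  0  7  7  1  1
''  0  1  2  3  4  5  6  7  8  9
 1  1  1  2  3  4  5  6  7  7  8
 0  2  2  2  3  4  4  5  6  7  8
 0  3  3  3  3  4  4  5  6  7  8
 2  4  3  4  3  4  5  5  6  7  8
 7  5  4  4  4  4  5  5  5  6  7
 8  6  5  5  5  5  5  6  6  6  7
 2  7  6  6  5  6  6  6  7  7  7
 9  8  7  7  6  6  7  7  7  8  8

6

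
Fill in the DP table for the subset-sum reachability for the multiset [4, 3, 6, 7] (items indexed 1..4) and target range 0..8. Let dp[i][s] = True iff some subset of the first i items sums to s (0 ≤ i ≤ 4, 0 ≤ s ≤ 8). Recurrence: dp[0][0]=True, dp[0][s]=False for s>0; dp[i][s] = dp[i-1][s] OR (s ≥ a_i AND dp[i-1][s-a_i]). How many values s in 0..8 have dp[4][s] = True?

i\s   0   1   2   3   4   5   6   7   8
  0   T   F   F   F   F   F   F   F   F
  1   T   F   F   F   T   F   F   F   F
  2   T   F   F   T   T   F   F   T   F
  3   T   F   F   T   T   F   T   T   F
  4   T   F   F   T   T   F   T   T   F

5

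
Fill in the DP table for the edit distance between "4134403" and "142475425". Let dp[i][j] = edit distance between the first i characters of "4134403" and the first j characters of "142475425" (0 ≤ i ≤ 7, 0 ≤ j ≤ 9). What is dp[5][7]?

   ''  1  4  2  4  7  5  4  2  5
''  0  1  2  3  4  5  6  7  8  9
 4  1  1  1  2  3  4  5  6  7  8
 1  2  1  2  2  3  4  5  6  7  8
 3  3  2  2  3  3  4  5  6  7  8
 4  4  3  2  3  3  4  5  5  6  7
 4  5  4  3  3  3  4  5  5  6  7
 0  6  5  4  4  4  4  5  6  6  7
 3  7  6  5  5  5  5  5  6  7  7

5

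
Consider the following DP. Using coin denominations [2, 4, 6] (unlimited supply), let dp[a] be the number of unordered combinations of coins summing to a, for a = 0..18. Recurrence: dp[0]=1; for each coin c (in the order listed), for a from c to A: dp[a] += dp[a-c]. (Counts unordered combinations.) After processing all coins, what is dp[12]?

7

after  coin     0     1     2     3     4     5     6     7     8     9    10    11    12    13    14    15    16    17    18
          2     1     0     1     0     1     0     1     0     1     0     1     0     1     0     1     0     1     0     1
          4     1     0     1     0     2     0     2     0     3     0     3     0     4     0     4     0     5     0     5
          6     1     0     1     0     2     0     3     0     4     0     5     0     7     0     8     0    10     0    12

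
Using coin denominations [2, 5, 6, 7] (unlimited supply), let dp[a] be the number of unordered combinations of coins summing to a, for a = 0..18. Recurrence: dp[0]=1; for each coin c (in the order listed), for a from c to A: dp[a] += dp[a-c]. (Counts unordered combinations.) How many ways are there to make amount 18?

after  coin     0     1     2     3     4     5     6     7     8     9    10    11    12    13    14    15    16    17    18
          2     1     0     1     0     1     0     1     0     1     0     1     0     1     0     1     0     1     0     1
          5     1     0     1     0     1     1     1     1     1     1     2     1     2     1     2     2     2     2     2
          6     1     0     1     0     1     1     2     1     2     1     3     2     4     2     4     3     5     4     6
          7     1     0     1     0     1     1     2     2     2     2     3     3     5     4     6     5     7     7     9

9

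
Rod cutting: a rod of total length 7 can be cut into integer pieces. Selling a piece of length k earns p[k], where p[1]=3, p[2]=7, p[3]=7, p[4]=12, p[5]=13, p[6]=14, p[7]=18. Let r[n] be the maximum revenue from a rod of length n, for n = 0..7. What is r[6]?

   n    0    1    2    3    4    5    6    7
r[n]    0    3    7   10   14   17   21   24

21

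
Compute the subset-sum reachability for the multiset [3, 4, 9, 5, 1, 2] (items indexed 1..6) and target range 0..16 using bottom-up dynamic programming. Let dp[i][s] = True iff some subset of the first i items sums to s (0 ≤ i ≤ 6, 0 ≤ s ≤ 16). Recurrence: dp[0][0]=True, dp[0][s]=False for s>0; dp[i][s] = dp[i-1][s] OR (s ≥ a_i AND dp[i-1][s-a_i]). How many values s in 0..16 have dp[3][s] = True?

8

i\s   0   1   2   3   4   5   6   7   8   9  10  11  12  13  14  15  16
  0   T   F   F   F   F   F   F   F   F   F   F   F   F   F   F   F   F
  1   T   F   F   T   F   F   F   F   F   F   F   F   F   F   F   F   F
  2   T   F   F   T   T   F   F   T   F   F   F   F   F   F   F   F   F
  3   T   F   F   T   T   F   F   T   F   T   F   F   T   T   F   F   T
  4   T   F   F   T   T   T   F   T   T   T   F   F   T   T   T   F   T
  5   T   T   F   T   T   T   T   T   T   T   T   F   T   T   T   T   T
  6   T   T   T   T   T   T   T   T   T   T   T   T   T   T   T   T   T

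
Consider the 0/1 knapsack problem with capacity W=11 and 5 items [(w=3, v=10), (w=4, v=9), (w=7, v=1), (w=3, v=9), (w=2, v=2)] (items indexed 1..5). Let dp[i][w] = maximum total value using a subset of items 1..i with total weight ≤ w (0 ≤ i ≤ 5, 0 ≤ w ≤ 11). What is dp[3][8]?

19

i\w   0   1   2   3   4   5   6   7   8   9  10  11
  0   0   0   0   0   0   0   0   0   0   0   0   0
  1   0   0   0  10  10  10  10  10  10  10  10  10
  2   0   0   0  10  10  10  10  19  19  19  19  19
  3   0   0   0  10  10  10  10  19  19  19  19  19
  4   0   0   0  10  10  10  19  19  19  19  28  28
  5   0   0   2  10  10  12  19  19  21  21  28  28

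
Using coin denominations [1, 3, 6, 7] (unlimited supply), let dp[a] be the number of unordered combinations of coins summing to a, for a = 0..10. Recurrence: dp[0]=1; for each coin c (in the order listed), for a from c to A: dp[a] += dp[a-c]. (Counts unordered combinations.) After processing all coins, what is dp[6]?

4

after  coin     0     1     2     3     4     5     6     7     8     9    10
          1     1     1     1     1     1     1     1     1     1     1     1
          3     1     1     1     2     2     2     3     3     3     4     4
          6     1     1     1     2     2     2     4     4     4     6     6
          7     1     1     1     2     2     2     4     5     5     7     8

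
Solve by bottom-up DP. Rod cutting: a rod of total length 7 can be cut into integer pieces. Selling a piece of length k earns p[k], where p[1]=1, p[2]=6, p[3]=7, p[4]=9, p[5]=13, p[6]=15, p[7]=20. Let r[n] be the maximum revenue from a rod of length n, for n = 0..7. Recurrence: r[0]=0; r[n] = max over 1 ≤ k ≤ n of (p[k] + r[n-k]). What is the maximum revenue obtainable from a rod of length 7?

20

   n    0    1    2    3    4    5    6    7
r[n]    0    1    6    7   12   13   18   20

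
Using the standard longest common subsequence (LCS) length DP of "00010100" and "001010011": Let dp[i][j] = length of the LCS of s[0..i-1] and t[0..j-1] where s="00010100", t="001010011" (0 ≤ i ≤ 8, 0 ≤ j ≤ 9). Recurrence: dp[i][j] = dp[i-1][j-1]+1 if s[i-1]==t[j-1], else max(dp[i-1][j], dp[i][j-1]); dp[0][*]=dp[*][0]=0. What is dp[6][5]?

   ''  0  0  1  0  1  0  0  1  1
''  0  0  0  0  0  0  0  0  0  0
 0  0  1  1  1  1  1  1  1  1  1
 0  0  1  2  2  2  2  2  2  2  2
 0  0  1  2  2  3  3  3  3  3  3
 1  0  1  2  3  3  4  4  4  4  4
 0  0  1  2  3  4  4  5  5  5  5
 1  0  1  2  3  4  5  5  5  6  6
 0  0  1  2  3  4  5  6  6  6  6
 0  0  1  2  3  4  5  6  7  7  7

5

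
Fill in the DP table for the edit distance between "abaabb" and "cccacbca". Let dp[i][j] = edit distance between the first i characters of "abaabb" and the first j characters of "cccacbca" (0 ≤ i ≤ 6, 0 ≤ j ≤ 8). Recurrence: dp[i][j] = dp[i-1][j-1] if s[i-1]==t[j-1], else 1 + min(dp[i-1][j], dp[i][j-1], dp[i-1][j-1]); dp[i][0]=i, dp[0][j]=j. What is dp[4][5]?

4

   ''  c  c  c  a  c  b  c  a
''  0  1  2  3  4  5  6  7  8
 a  1  1  2  3  3  4  5  6  7
 b  2  2  2  3  4  4  4  5  6
 a  3  3  3  3  3  4  5  5  5
 a  4  4  4  4  3  4  5  6  5
 b  5  5  5  5  4  4  4  5  6
 b  6  6  6  6  5  5  4  5  6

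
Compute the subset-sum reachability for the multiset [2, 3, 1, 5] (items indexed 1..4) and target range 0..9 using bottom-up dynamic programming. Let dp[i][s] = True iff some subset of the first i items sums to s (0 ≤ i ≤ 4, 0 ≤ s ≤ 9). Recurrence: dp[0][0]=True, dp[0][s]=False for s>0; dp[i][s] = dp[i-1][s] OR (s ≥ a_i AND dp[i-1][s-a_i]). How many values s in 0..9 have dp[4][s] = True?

i\s   0   1   2   3   4   5   6   7   8   9
  0   T   F   F   F   F   F   F   F   F   F
  1   T   F   T   F   F   F   F   F   F   F
  2   T   F   T   T   F   T   F   F   F   F
  3   T   T   T   T   T   T   T   F   F   F
  4   T   T   T   T   T   T   T   T   T   T

10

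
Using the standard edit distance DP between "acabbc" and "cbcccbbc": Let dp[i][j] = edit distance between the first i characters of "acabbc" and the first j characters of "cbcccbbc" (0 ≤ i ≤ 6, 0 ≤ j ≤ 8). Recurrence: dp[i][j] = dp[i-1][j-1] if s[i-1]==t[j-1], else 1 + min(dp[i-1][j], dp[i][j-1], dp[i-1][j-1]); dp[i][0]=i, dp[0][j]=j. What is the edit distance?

   ''  c  b  c  c  c  b  b  c
''  0  1  2  3  4  5  6  7  8
 a  1  1  2  3  4  5  6  7  8
 c  2  1  2  2  3  4  5  6  7
 a  3  2  2  3  3  4  5  6  7
 b  4  3  2  3  4  4  4  5  6
 b  5  4  3  3  4  5  4  4  5
 c  6  5  4  3  3  4  5  5  4

4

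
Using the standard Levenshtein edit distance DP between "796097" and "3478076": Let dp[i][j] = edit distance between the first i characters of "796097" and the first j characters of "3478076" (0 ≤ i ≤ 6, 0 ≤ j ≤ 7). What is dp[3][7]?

5

   ''  3  4  7  8  0  7  6
''  0  1  2  3  4  5  6  7
 7  1  1  2  2  3  4  5  6
 9  2  2  2  3  3  4  5  6
 6  3  3  3  3  4  4  5  5
 0  4  4  4  4  4  4  5  6
 9  5  5  5  5  5  5  5  6
 7  6  6  6  5  6  6  5  6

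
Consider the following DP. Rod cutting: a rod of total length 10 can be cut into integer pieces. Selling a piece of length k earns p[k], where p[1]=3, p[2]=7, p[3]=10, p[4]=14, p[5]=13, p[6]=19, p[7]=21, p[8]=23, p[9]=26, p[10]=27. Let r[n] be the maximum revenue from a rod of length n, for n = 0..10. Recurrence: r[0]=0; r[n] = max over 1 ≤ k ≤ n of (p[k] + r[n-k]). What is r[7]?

24

   n    0    1    2    3    4    5    6    7    8    9   10
r[n]    0    3    7   10   14   17   21   24   28   31   35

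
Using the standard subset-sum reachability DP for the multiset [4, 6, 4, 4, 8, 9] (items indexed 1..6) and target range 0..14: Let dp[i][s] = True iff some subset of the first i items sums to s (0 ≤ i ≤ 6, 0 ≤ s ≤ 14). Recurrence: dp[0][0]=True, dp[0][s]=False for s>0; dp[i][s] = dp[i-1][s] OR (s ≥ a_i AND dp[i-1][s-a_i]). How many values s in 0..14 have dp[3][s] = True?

i\s   0   1   2   3   4   5   6   7   8   9  10  11  12  13  14
  0   T   F   F   F   F   F   F   F   F   F   F   F   F   F   F
  1   T   F   F   F   T   F   F   F   F   F   F   F   F   F   F
  2   T   F   F   F   T   F   T   F   F   F   T   F   F   F   F
  3   T   F   F   F   T   F   T   F   T   F   T   F   F   F   T
  4   T   F   F   F   T   F   T   F   T   F   T   F   T   F   T
  5   T   F   F   F   T   F   T   F   T   F   T   F   T   F   T
  6   T   F   F   F   T   F   T   F   T   T   T   F   T   T   T

6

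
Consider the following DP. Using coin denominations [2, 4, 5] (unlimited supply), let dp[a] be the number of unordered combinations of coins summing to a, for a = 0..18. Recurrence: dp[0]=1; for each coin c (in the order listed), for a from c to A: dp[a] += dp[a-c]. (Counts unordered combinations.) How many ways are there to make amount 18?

8

after  coin     0     1     2     3     4     5     6     7     8     9    10    11    12    13    14    15    16    17    18
          2     1     0     1     0     1     0     1     0     1     0     1     0     1     0     1     0     1     0     1
          4     1     0     1     0     2     0     2     0     3     0     3     0     4     0     4     0     5     0     5
          5     1     0     1     0     2     1     2     1     3     2     4     2     5     3     6     4     7     5     8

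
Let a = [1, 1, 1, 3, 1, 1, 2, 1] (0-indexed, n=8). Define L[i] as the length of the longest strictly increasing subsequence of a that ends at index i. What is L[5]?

   i    0    1    2    3    4    5    6    7
a[i]    1    1    1    3    1    1    2    1
L[i]    1    1    1    2    1    1    2    1

1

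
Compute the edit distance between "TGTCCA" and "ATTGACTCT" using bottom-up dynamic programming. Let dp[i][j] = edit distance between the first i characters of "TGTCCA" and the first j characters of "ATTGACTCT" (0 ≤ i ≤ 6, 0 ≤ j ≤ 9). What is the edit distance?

5

   ''  A  T  T  G  A  C  T  C  T
''  0  1  2  3  4  5  6  7  8  9
 T  1  1  1  2  3  4  5  6  7  8
 G  2  2  2  2  2  3  4  5  6  7
 T  3  3  2  2  3  3  4  4  5  6
 C  4  4  3  3  3  4  3  4  4  5
 C  5  5  4  4  4  4  4  4  4  5
 A  6  5  5  5  5  4  5  5  5  5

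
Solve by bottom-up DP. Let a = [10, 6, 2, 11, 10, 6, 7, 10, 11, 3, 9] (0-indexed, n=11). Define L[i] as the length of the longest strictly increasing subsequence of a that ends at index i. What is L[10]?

   i    0    1    2    3    4    5    6    7    8    9   10
a[i]   10    6    2   11   10    6    7   10   11    3    9
L[i]    1    1    1    2    2    2    3    4    5    2    4

4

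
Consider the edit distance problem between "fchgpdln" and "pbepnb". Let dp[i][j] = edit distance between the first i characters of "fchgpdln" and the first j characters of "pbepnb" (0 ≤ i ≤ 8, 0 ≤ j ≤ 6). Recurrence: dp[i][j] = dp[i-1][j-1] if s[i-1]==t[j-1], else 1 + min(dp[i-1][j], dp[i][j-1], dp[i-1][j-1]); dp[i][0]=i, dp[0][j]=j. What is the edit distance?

7

   ''  p  b  e  p  n  b
''  0  1  2  3  4  5  6
 f  1  1  2  3  4  5  6
 c  2  2  2  3  4  5  6
 h  3  3  3  3  4  5  6
 g  4  4  4  4  4  5  6
 p  5  4  5  5  4  5  6
 d  6  5  5  6  5  5  6
 l  7  6  6  6  6  6  6
 n  8  7  7  7  7  6  7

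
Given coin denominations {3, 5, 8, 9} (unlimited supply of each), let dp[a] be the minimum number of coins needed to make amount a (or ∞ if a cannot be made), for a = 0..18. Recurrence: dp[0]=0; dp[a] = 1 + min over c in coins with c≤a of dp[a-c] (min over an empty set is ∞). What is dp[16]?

2

 a  0  1  2  3  4  5  6  7  8  9 10 11 12 13 14 15 16 17 18
dp  0  -  -  1  -  1  2  -  1  1  2  2  2  2  2  3  2  2  2
(- denotes ∞ / unreachable)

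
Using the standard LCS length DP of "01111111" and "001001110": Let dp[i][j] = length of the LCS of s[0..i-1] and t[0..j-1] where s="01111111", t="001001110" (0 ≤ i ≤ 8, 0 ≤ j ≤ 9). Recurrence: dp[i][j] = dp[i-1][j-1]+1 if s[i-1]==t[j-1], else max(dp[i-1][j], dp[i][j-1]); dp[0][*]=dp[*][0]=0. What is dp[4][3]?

   ''  0  0  1  0  0  1  1  1  0
''  0  0  0  0  0  0  0  0  0  0
 0  0  1  1  1  1  1  1  1  1  1
 1  0  1  1  2  2  2  2  2  2  2
 1  0  1  1  2  2  2  3  3  3  3
 1  0  1  1  2  2  2  3  4  4  4
 1  0  1  1  2  2  2  3  4  5  5
 1  0  1  1  2  2  2  3  4  5  5
 1  0  1  1  2  2  2  3  4  5  5
 1  0  1  1  2  2  2  3  4  5  5

2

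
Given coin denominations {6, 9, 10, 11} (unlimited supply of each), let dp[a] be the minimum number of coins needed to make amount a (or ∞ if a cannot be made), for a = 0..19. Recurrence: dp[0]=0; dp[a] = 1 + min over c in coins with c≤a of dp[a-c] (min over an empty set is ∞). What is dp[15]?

2

 a  0  1  2  3  4  5  6  7  8  9 10 11 12 13 14 15 16 17 18 19
dp  0  -  -  -  -  -  1  -  -  1  1  1  2  -  -  2  2  2  2  2
(- denotes ∞ / unreachable)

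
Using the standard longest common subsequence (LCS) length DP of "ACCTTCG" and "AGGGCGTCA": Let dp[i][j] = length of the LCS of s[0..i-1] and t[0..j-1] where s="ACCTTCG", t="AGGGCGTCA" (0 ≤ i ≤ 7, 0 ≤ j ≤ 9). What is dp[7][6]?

3

   ''  A  G  G  G  C  G  T  C  A
''  0  0  0  0  0  0  0  0  0  0
 A  0  1  1  1  1  1  1  1  1  1
 C  0  1  1  1  1  2  2  2  2  2
 C  0  1  1  1  1  2  2  2  3  3
 T  0  1  1  1  1  2  2  3  3  3
 T  0  1  1  1  1  2  2  3  3  3
 C  0  1  1  1  1  2  2  3  4  4
 G  0  1  2  2  2  2  3  3  4  4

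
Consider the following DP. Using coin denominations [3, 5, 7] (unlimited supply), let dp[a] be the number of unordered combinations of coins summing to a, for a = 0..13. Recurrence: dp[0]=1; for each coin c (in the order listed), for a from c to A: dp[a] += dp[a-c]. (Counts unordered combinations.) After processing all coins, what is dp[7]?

after  coin     0     1     2     3     4     5     6     7     8     9    10    11    12    13
          3     1     0     0     1     0     0     1     0     0     1     0     0     1     0
          5     1     0     0     1     0     1     1     0     1     1     1     1     1     1
          7     1     0     0     1     0     1     1     1     1     1     2     1     2     2

1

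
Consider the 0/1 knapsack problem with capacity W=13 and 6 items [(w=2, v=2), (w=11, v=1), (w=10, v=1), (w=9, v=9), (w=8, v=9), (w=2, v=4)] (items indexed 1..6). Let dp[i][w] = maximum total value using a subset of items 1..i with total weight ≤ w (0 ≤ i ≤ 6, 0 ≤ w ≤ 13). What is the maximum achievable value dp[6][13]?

i\w   0   1   2   3   4   5   6   7   8   9  10  11  12  13
  0   0   0   0   0   0   0   0   0   0   0   0   0   0   0
  1   0   0   2   2   2   2   2   2   2   2   2   2   2   2
  2   0   0   2   2   2   2   2   2   2   2   2   2   2   3
  3   0   0   2   2   2   2   2   2   2   2   2   2   3   3
  4   0   0   2   2   2   2   2   2   2   9   9  11  11  11
  5   0   0   2   2   2   2   2   2   9   9  11  11  11  11
  6   0   0   4   4   6   6   6   6   9   9  13  13  15  15

15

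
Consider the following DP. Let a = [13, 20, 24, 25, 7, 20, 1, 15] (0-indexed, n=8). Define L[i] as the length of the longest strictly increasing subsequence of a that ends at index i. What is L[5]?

2

   i    0    1    2    3    4    5    6    7
a[i]   13   20   24   25    7   20    1   15
L[i]    1    2    3    4    1    2    1    2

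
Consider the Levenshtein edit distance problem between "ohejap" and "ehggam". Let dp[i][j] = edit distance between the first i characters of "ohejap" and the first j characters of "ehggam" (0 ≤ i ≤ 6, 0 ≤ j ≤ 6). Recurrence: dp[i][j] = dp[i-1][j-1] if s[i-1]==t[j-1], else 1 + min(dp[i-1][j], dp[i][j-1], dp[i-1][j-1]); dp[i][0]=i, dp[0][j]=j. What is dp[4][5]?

   ''  e  h  g  g  a  m
''  0  1  2  3  4  5  6
 o  1  1  2  3  4  5  6
 h  2  2  1  2  3  4  5
 e  3  2  2  2  3  4  5
 j  4  3  3  3  3  4  5
 a  5  4  4  4  4  3  4
 p  6  5  5  5  5  4  4

4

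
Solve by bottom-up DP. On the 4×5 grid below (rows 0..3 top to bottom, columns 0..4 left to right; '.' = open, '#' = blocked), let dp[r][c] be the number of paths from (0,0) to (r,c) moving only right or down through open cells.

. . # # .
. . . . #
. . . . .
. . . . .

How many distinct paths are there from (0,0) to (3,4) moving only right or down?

23

r\c   0   1   2   3   4
  0   1   1   0   0   0
  1   1   2   2   2   0
  2   1   3   5   7   7
  3   1   4   9  16  23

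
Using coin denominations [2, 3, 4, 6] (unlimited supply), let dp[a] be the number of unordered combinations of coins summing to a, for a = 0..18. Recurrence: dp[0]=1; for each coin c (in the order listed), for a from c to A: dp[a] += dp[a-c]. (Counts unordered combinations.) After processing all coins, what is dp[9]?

after  coin     0     1     2     3     4     5     6     7     8     9    10    11    12    13    14    15    16    17    18
          2     1     0     1     0     1     0     1     0     1     0     1     0     1     0     1     0     1     0     1
          3     1     0     1     1     1     1     2     1     2     2     2     2     3     2     3     3     3     3     4
          4     1     0     1     1     2     1     3     2     4     3     5     4     7     5     8     7    10     8    12
          6     1     0     1     1     2     1     4     2     5     4     7     5    11     7    13    11    17    13    23

4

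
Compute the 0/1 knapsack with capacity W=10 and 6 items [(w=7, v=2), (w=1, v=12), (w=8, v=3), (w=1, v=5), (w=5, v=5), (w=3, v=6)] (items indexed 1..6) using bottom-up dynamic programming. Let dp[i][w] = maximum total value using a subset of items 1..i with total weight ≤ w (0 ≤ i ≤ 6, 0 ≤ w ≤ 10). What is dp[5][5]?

17

i\w   0   1   2   3   4   5   6   7   8   9  10
  0   0   0   0   0   0   0   0   0   0   0   0
  1   0   0   0   0   0   0   0   2   2   2   2
  2   0  12  12  12  12  12  12  12  14  14  14
  3   0  12  12  12  12  12  12  12  14  15  15
  4   0  12  17  17  17  17  17  17  17  19  20
  5   0  12  17  17  17  17  17  22  22  22  22
  6   0  12  17  17  18  23  23  23  23  23  28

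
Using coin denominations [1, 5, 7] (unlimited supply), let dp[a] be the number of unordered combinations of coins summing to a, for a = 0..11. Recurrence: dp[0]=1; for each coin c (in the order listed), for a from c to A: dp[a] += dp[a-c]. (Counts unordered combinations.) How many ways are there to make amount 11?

4

after  coin     0     1     2     3     4     5     6     7     8     9    10    11
          1     1     1     1     1     1     1     1     1     1     1     1     1
          5     1     1     1     1     1     2     2     2     2     2     3     3
          7     1     1     1     1     1     2     2     3     3     3     4     4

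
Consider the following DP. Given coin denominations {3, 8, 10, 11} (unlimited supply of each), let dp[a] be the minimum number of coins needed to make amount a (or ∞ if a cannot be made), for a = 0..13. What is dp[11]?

 a  0  1  2  3  4  5  6  7  8  9 10 11 12 13
dp  0  -  -  1  -  -  2  -  1  3  1  1  4  2
(- denotes ∞ / unreachable)

1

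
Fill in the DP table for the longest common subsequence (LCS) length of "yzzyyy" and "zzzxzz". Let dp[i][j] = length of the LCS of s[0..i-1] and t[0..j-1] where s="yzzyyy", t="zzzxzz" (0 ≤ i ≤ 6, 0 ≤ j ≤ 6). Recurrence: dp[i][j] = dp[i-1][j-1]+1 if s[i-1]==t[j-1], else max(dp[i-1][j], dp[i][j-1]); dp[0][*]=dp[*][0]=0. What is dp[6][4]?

2

   ''  z  z  z  x  z  z
''  0  0  0  0  0  0  0
 y  0  0  0  0  0  0  0
 z  0  1  1  1  1  1  1
 z  0  1  2  2  2  2  2
 y  0  1  2  2  2  2  2
 y  0  1  2  2  2  2  2
 y  0  1  2  2  2  2  2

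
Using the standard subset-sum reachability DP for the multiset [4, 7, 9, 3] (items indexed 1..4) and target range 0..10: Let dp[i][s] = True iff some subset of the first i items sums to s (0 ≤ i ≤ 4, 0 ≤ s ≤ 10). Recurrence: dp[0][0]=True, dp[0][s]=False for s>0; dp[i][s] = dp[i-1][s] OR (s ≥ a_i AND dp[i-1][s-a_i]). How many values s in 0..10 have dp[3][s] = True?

4

i\s   0   1   2   3   4   5   6   7   8   9  10
  0   T   F   F   F   F   F   F   F   F   F   F
  1   T   F   F   F   T   F   F   F   F   F   F
  2   T   F   F   F   T   F   F   T   F   F   F
  3   T   F   F   F   T   F   F   T   F   T   F
  4   T   F   F   T   T   F   F   T   F   T   T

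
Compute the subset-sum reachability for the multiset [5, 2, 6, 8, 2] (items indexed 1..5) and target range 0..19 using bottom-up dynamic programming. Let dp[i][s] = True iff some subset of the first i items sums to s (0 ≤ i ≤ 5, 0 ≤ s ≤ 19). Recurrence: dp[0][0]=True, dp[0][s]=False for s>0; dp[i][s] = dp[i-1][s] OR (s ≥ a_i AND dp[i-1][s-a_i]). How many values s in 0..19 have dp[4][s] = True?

13

i\s   0   1   2   3   4   5   6   7   8   9  10  11  12  13  14  15  16  17  18  19
  0   T   F   F   F   F   F   F   F   F   F   F   F   F   F   F   F   F   F   F   F
  1   T   F   F   F   F   T   F   F   F   F   F   F   F   F   F   F   F   F   F   F
  2   T   F   T   F   F   T   F   T   F   F   F   F   F   F   F   F   F   F   F   F
  3   T   F   T   F   F   T   T   T   T   F   F   T   F   T   F   F   F   F   F   F
  4   T   F   T   F   F   T   T   T   T   F   T   T   F   T   T   T   T   F   F   T
  5   T   F   T   F   T   T   T   T   T   T   T   T   T   T   T   T   T   T   T   T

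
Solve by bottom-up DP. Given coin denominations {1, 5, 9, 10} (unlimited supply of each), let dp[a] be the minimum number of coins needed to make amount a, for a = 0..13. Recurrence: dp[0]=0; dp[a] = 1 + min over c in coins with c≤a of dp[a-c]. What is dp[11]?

2

 a  0  1  2  3  4  5  6  7  8  9 10 11 12 13
dp  0  1  2  3  4  1  2  3  4  1  1  2  3  4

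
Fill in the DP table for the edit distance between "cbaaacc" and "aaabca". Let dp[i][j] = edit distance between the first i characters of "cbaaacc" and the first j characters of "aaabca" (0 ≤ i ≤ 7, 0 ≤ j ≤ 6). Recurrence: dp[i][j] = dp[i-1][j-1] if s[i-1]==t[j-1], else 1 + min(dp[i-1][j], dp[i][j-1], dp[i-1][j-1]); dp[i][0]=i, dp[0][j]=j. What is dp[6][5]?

   ''  a  a  a  b  c  a
''  0  1  2  3  4  5  6
 c  1  1  2  3  4  4  5
 b  2  2  2  3  3  4  5
 a  3  2  2  2  3  4  4
 a  4  3  2  2  3  4  4
 a  5  4  3  2  3  4  4
 c  6  5  4  3  3  3  4
 c  7  6  5  4  4  3  4

3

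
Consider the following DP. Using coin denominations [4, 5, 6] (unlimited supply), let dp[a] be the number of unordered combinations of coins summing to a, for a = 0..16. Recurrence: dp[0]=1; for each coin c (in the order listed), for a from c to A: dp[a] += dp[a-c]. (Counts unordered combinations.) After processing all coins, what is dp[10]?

after  coin     0     1     2     3     4     5     6     7     8     9    10    11    12    13    14    15    16
          4     1     0     0     0     1     0     0     0     1     0     0     0     1     0     0     0     1
          5     1     0     0     0     1     1     0     0     1     1     1     0     1     1     1     1     1
          6     1     0     0     0     1     1     1     0     1     1     2     1     2     1     2     2     3

2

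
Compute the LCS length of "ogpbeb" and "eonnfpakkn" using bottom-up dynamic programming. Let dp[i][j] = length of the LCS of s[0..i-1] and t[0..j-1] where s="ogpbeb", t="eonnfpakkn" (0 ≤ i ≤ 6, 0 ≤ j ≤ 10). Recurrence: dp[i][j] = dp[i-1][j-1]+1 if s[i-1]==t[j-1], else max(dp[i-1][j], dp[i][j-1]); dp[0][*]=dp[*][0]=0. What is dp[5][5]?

1

   ''  e  o  n  n  f  p  a  k  k  n
''  0  0  0  0  0  0  0  0  0  0  0
 o  0  0  1  1  1  1  1  1  1  1  1
 g  0  0  1  1  1  1  1  1  1  1  1
 p  0  0  1  1  1  1  2  2  2  2  2
 b  0  0  1  1  1  1  2  2  2  2  2
 e  0  1  1  1  1  1  2  2  2  2  2
 b  0  1  1  1  1  1  2  2  2  2  2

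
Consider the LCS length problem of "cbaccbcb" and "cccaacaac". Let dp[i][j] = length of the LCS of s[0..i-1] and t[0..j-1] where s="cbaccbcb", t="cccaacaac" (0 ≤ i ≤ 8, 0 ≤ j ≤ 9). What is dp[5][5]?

3

   ''  c  c  c  a  a  c  a  a  c
''  0  0  0  0  0  0  0  0  0  0
 c  0  1  1  1  1  1  1  1  1  1
 b  0  1  1  1  1  1  1  1  1  1
 a  0  1  1  1  2  2  2  2  2  2
 c  0  1  2  2  2  2  3  3  3  3
 c  0  1  2  3  3  3  3  3  3  4
 b  0  1  2  3  3  3  3  3  3  4
 c  0  1  2  3  3  3  4  4  4  4
 b  0  1  2  3  3  3  4  4  4  4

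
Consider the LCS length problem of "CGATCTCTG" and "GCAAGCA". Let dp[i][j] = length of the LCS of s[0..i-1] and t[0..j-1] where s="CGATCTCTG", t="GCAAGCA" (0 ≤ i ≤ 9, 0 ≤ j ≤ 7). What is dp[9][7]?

   ''  G  C  A  A  G  C  A
''  0  0  0  0  0  0  0  0
 C  0  0  1  1  1  1  1  1
 G  0  1  1  1  1  2  2  2
 A  0  1  1  2  2  2  2  3
 T  0  1  1  2  2  2  2  3
 C  0  1  2  2  2  2  3  3
 T  0  1  2  2  2  2  3  3
 C  0  1  2  2  2  2  3  3
 T  0  1  2  2  2  2  3  3
 G  0  1  2  2  2  3  3  3

3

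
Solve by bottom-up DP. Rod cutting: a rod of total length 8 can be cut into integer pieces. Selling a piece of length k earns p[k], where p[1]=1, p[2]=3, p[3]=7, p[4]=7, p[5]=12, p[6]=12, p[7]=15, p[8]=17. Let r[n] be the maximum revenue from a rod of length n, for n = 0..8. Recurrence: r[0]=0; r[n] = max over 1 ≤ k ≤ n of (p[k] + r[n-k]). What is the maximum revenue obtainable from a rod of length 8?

   n    0    1    2    3    4    5    6    7    8
r[n]    0    1    3    7    8   12   14   15   19

19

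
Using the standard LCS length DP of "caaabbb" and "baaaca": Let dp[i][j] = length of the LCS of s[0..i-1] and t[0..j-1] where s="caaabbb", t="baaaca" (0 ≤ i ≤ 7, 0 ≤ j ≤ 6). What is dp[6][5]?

   ''  b  a  a  a  c  a
''  0  0  0  0  0  0  0
 c  0  0  0  0  0  1  1
 a  0  0  1  1  1  1  2
 a  0  0  1  2  2  2  2
 a  0  0  1  2  3  3  3
 b  0  1  1  2  3  3  3
 b  0  1  1  2  3  3  3
 b  0  1  1  2  3  3  3

3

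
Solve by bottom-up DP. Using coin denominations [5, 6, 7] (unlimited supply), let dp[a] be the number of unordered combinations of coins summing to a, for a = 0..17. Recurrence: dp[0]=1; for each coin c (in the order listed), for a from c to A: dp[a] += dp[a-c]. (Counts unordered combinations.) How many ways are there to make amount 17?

after  coin     0     1     2     3     4     5     6     7     8     9    10    11    12    13    14    15    16    17
          5     1     0     0     0     0     1     0     0     0     0     1     0     0     0     0     1     0     0
          6     1     0     0     0     0     1     1     0     0     0     1     1     1     0     0     1     1     1
          7     1     0     0     0     0     1     1     1     0     0     1     1     2     1     1     1     1     2

2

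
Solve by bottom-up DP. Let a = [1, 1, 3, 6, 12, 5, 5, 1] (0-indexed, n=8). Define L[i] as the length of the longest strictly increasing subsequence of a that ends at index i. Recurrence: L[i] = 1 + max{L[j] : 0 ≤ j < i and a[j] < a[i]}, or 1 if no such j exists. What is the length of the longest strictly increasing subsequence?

   i    0    1    2    3    4    5    6    7
a[i]    1    1    3    6   12    5    5    1
L[i]    1    1    2    3    4    3    3    1

4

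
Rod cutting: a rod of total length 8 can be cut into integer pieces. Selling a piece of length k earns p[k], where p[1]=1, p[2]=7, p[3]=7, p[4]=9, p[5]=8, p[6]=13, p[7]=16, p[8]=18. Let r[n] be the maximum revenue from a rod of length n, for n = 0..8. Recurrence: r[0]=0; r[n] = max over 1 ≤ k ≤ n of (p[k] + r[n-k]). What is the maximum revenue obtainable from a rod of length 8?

28

   n    0    1    2    3    4    5    6    7    8
r[n]    0    1    7    8   14   15   21   22   28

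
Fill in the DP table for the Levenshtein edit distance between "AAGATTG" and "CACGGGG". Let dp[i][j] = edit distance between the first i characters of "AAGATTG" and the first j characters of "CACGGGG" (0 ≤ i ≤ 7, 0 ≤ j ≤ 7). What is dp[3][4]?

2

   ''  C  A  C  G  G  G  G
''  0  1  2  3  4  5  6  7
 A  1  1  1  2  3  4  5  6
 A  2  2  1  2  3  4  5  6
 G  3  3  2  2  2  3  4  5
 A  4  4  3  3  3  3  4  5
 T  5  5  4  4  4  4  4  5
 T  6  6  5  5  5  5  5  5
 G  7  7  6  6  5  5  5  5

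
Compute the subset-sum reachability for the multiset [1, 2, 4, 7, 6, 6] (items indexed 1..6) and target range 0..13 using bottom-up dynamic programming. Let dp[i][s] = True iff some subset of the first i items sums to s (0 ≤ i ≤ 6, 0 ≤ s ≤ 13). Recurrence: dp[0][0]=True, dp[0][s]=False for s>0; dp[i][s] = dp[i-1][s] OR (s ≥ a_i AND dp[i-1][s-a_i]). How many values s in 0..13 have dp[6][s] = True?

14

i\s   0   1   2   3   4   5   6   7   8   9  10  11  12  13
  0   T   F   F   F   F   F   F   F   F   F   F   F   F   F
  1   T   T   F   F   F   F   F   F   F   F   F   F   F   F
  2   T   T   T   T   F   F   F   F   F   F   F   F   F   F
  3   T   T   T   T   T   T   T   T   F   F   F   F   F   F
  4   T   T   T   T   T   T   T   T   T   T   T   T   T   T
  5   T   T   T   T   T   T   T   T   T   T   T   T   T   T
  6   T   T   T   T   T   T   T   T   T   T   T   T   T   T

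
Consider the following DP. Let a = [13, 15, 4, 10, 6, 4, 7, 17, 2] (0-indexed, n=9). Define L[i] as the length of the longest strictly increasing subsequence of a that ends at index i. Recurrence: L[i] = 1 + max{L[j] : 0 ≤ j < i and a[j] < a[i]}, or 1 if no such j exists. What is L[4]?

   i    0    1    2    3    4    5    6    7    8
a[i]   13   15    4   10    6    4    7   17    2
L[i]    1    2    1    2    2    1    3    4    1

2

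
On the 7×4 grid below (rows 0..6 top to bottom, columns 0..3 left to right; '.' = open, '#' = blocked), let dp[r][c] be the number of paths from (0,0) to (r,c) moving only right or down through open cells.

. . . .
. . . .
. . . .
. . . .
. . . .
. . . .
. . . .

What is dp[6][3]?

r\c   0   1   2   3
  0   1   1   1   1
  1   1   2   3   4
  2   1   3   6  10
  3   1   4  10  20
  4   1   5  15  35
  5   1   6  21  56
  6   1   7  28  84

84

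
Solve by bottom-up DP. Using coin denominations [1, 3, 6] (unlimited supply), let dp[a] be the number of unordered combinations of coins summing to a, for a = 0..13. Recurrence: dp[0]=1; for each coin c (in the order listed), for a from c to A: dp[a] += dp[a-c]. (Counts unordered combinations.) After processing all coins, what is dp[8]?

after  coin     0     1     2     3     4     5     6     7     8     9    10    11    12    13
          1     1     1     1     1     1     1     1     1     1     1     1     1     1     1
          3     1     1     1     2     2     2     3     3     3     4     4     4     5     5
          6     1     1     1     2     2     2     4     4     4     6     6     6     9     9

4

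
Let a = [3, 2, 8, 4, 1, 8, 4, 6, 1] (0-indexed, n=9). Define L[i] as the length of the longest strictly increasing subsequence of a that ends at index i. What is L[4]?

1

   i    0    1    2    3    4    5    6    7    8
a[i]    3    2    8    4    1    8    4    6    1
L[i]    1    1    2    2    1    3    2    3    1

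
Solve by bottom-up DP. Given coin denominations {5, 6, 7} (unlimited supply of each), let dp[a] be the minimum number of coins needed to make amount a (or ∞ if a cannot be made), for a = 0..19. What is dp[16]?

3

 a  0  1  2  3  4  5  6  7  8  9 10 11 12 13 14 15 16 17 18 19
dp  0  -  -  -  -  1  1  1  -  -  2  2  2  2  2  3  3  3  3  3
(- denotes ∞ / unreachable)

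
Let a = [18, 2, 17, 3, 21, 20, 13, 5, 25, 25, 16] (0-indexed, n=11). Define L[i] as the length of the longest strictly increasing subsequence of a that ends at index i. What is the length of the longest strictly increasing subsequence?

   i    0    1    2    3    4    5    6    7    8    9   10
a[i]   18    2   17    3   21   20   13    5   25   25   16
L[i]    1    1    2    2    3    3    3    3    4    4    4

4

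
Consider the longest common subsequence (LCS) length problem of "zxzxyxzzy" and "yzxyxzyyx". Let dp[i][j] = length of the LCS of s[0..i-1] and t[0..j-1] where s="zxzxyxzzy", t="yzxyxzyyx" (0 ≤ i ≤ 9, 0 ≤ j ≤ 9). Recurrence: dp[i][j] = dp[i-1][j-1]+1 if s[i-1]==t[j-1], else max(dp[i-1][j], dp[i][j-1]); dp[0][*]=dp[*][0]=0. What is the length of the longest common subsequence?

   ''  y  z  x  y  x  z  y  y  x
''  0  0  0  0  0  0  0  0  0  0
 z  0  0  1  1  1  1  1  1  1  1
 x  0  0  1  2  2  2  2  2  2  2
 z  0  0  1  2  2  2  3  3  3  3
 x  0  0  1  2  2  3  3  3  3  4
 y  0  1  1  2  3  3  3  4  4  4
 x  0  1  1  2  3  4  4  4  4  5
 z  0  1  2  2  3  4  5  5  5  5
 z  0  1  2  2  3  4  5  5  5  5
 y  0  1  2  2  3  4  5  6  6  6

6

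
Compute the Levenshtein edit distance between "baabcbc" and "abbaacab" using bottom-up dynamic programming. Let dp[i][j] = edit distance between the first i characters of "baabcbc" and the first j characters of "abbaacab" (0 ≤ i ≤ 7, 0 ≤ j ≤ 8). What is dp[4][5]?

   ''  a  b  b  a  a  c  a  b
''  0  1  2  3  4  5  6  7  8
 b  1  1  1  2  3  4  5  6  7
 a  2  1  2  2  2  3  4  5  6
 a  3  2  2  3  2  2  3  4  5
 b  4  3  2  2  3  3  3  4  4
 c  5  4  3  3  3  4  3  4  5
 b  6  5  4  3  4  4  4  4  4
 c  7  6  5  4  4  5  4  5  5

3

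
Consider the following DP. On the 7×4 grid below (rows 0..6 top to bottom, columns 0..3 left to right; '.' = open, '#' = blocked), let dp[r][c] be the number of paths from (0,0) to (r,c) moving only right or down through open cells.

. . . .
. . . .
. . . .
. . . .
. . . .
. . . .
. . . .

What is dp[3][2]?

10

r\c   0   1   2   3
  0   1   1   1   1
  1   1   2   3   4
  2   1   3   6  10
  3   1   4  10  20
  4   1   5  15  35
  5   1   6  21  56
  6   1   7  28  84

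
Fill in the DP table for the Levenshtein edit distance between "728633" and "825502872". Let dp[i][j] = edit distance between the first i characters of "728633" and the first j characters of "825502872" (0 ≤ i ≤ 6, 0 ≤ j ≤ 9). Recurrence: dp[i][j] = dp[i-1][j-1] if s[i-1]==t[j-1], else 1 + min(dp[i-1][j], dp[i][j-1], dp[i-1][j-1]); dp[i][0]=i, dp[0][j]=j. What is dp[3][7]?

   ''  8  2  5  5  0  2  8  7  2
''  0  1  2  3  4  5  6  7  8  9
 7  1  1  2  3  4  5  6  7  7  8
 2  2  2  1  2  3  4  5  6  7  7
 8  3  2  2  2  3  4  5  5  6  7
 6  4  3  3  3  3  4  5  6  6  7
 3  5  4  4  4  4  4  5  6  7  7
 3  6  5  5  5  5  5  5  6  7  8

5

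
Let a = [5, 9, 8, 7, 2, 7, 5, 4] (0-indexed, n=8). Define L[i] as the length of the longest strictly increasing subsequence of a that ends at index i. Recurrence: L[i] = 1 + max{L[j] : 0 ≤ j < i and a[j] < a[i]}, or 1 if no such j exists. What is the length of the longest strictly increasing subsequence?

2

   i    0    1    2    3    4    5    6    7
a[i]    5    9    8    7    2    7    5    4
L[i]    1    2    2    2    1    2    2    2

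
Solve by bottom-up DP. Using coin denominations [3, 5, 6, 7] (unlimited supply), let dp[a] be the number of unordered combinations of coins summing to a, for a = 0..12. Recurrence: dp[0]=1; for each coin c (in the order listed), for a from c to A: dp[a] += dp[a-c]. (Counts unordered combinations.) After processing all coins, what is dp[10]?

2

after  coin     0     1     2     3     4     5     6     7     8     9    10    11    12
          3     1     0     0     1     0     0     1     0     0     1     0     0     1
          5     1     0     0     1     0     1     1     0     1     1     1     1     1
          6     1     0     0     1     0     1     2     0     1     2     1     2     3
          7     1     0     0     1     0     1     2     1     1     2     2     2     4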